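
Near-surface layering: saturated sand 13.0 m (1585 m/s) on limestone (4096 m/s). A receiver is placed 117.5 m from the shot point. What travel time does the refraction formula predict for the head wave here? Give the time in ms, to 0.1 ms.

43.8 ms

θ_c = arcsin(V₁/V₂) = arcsin(1585/4096) = 22.77°, cos θ_c = 0.9221.
Intercept time tᵢ = 2h cos θ_c / V₁ = 2·13.0·0.9221/1585 = 0.01513 s.
t = x/V₂ + tᵢ = 117.5/4096 + 0.01513 = 0.04381 s.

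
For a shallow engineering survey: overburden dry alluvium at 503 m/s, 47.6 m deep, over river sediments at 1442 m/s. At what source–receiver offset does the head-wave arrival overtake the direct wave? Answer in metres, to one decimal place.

θ_c = arcsin(503/1442) = 20.42°, so cos θ_c = 0.9372 and tᵢ = 2h cos θ_c/V₁ = 0.1774 s.
At crossover x/V₁ = x/V₂ + tᵢ ⇒ x = tᵢ/(1/V₁ − 1/V₂) = 0.17738/(1.9881e-03 − 6.9348e-04) = 137.01 m.

137.0 m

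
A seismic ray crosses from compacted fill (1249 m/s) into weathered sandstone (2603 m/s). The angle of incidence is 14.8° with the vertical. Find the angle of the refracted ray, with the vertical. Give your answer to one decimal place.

32.2°

Snell's law: sin θ₂ = (V₂/V₁)·sin θ₁ = (2603/1249)·sin 14.8° = 0.5324.
θ₂ = sin⁻¹(0.5324) = 32.17° (from vertical).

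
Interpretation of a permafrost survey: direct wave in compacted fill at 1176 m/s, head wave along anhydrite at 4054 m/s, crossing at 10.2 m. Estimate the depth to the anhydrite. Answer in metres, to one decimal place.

x_cross = 2h·√((V₂+V₁)/(V₂−V₁)) → h = x_cross / (2·√((V₂+V₁)/(V₂−V₁))).
√((V₂+V₁)/(V₂−V₁)) = √((4054+1176)/(4054−1176)) = 1.3480.
h = 10.2 / (2·1.3480) = 3.78 m.

3.8 m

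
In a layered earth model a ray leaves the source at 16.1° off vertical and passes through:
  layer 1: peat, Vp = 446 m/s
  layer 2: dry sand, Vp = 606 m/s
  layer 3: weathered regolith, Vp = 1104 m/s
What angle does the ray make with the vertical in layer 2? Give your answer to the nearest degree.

22°

Ray parameter p = sin 16.1° / 446 = 6.2178e-04 s/m.
sin θ_2 = p·V_2 = 6.2178e-04 × 606 = 0.3768.
θ_2 = arcsin 0.3768 = 22.14°.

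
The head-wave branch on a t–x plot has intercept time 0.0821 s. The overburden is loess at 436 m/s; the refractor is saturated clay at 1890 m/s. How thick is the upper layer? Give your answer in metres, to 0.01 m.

18.39 m

θ_c = arcsin(436/1890) = 13.34°; cos θ_c = 0.9730.
tᵢ = 2h cos θ_c/V₁ ⇒ h = tᵢ·V₁/(2 cos θ_c) = 0.0821·436/(2·0.9730) = 18.39 m.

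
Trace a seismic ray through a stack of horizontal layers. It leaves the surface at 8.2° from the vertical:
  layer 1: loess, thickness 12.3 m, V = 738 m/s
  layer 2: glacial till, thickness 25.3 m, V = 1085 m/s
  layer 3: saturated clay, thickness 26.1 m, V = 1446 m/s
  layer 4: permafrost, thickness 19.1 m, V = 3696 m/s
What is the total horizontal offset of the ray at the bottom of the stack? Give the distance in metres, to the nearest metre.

34 m

p = sin θ₁/V₁ = sin 8.2°/738 = 1.9326e-04 s/m is conserved through the stack.
Layer 1: θ = 8.20°; offset = 12.3·tan 8.20° = 1.772 m.
Layer 2: sin θ = p·1085 = 0.2097 → θ = 12.10°; offset = 25.3·tan 12.10° = 5.426 m.
Layer 3: sin θ = p·1446 = 0.2795 → θ = 16.23°; offset = 26.1·tan 16.23° = 7.597 m.
Layer 4: sin θ = p·3696 = 0.7143 → θ = 45.59°; offset = 19.1·tan 45.59° = 19.495 m.
Total horizontal offset = 34.290 m.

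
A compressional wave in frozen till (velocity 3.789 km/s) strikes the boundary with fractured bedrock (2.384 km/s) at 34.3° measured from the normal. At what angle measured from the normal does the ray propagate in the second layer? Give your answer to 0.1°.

20.8°

Snell's law: sin θ₂ = (V₂/V₁)·sin θ₁ = (2.384/3.789)·sin 34.3° = 0.3546.
θ₂ = arcsin 0.3546 = 20.77° from the normal.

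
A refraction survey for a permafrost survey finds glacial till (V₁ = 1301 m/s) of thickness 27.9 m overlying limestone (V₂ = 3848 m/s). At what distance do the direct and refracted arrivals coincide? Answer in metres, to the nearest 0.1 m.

x_cross = 2h·√((V₂+V₁)/(V₂−V₁)).
(V₂+V₁)/(V₂−V₁) = (3848+1301)/(3848−1301) = 2.0216; √ = 1.4218.
x_cross = 2·27.9·1.4218 = 79.34 m.

79.3 m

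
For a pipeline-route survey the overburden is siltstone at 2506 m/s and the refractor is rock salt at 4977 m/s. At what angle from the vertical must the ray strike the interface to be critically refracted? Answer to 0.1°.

30.2°

Critical incidence: sin θ_c = V₁/V₂ = 2506/4977 = 0.5035.
θ_c = arcsin 0.5035 = 30.23°.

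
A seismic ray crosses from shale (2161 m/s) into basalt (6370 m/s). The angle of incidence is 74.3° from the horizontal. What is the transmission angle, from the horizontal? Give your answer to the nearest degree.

Convert to the normal: θ₁ = 90° − 74.3° = 15.7°.
sin θ₁/V₁ = sin θ₂/V₂ ⇒ sin θ₂ = 6370·sin 15.7°/2161 = 6370·0.2706/2161 = 0.7977.
θ₂ = sin⁻¹(0.7977) = 52.91° (from vertical).
From the interface: 90° − 52.91° = 37.09°.

37°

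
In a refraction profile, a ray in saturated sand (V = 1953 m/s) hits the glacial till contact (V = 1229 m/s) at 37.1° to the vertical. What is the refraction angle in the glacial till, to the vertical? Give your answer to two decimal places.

22.31°

Snell's law: sin θ₂ = (V₂/V₁)·sin θ₁ = (1229/1953)·sin 37.1° = 0.3796.
θ₂ = arcsin 0.3796 = 22.31° from the normal.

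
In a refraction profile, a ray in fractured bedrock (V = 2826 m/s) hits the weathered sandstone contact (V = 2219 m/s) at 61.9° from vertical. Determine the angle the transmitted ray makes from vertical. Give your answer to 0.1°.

sin θ₁/V₁ = sin θ₂/V₂ ⇒ sin θ₂ = 2219·sin 61.9°/2826 = 2219·0.8821/2826 = 0.6927.
θ₂ = arcsin 0.6927 = 43.84° from the normal.

43.8°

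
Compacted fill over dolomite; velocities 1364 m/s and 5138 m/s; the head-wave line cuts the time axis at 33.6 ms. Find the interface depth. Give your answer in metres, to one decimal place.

23.8 m

θ_c = arcsin(1364/5138) = 15.40°; cos θ_c = 0.9641.
tᵢ = 2h cos θ_c/V₁ ⇒ h = tᵢ·V₁/(2 cos θ_c) = 0.0336·1364/(2·0.9641) = 23.77 m.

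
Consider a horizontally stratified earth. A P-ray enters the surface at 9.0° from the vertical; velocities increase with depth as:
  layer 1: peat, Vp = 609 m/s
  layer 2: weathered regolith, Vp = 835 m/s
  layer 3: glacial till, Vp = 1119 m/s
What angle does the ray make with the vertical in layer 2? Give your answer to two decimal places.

12.39°

Ray parameter p = sin 9.0° / 609 = 2.5687e-04 s/m.
sin θ_2 = p·V_2 = 2.5687e-04 × 835 = 0.2145.
θ_2 = 12.39° from the vertical.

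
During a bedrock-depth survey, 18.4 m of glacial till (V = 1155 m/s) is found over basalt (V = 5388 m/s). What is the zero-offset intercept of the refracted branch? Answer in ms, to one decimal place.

31.1 ms

tᵢ = 2h·√(V₂²−V₁²)/(V₁V₂).
√(V₂²−V₁²) = √(5388²−1155²) = 5262.7 m/s.
tᵢ = 2·18.4·5262.7/(1155·5388) = 0.03112 s.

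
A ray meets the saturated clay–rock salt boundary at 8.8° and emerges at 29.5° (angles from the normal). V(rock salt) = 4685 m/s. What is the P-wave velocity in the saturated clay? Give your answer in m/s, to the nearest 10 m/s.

sin 8.8° = 0.1530; sin 29.5° = 0.4924.
V₁ = V₂·(sin θ₁/sin θ₂) = 4685·(0.1530/0.4924) = 1455.53 m/s.

1460 m/s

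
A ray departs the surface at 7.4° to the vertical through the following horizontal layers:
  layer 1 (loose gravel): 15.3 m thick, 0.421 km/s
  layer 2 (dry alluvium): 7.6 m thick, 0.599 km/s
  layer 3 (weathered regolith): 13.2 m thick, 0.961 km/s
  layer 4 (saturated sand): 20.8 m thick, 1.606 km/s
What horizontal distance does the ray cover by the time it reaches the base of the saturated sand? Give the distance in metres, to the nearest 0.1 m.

Apply Snell's law at each interface; in layer i the horizontal offset is hᵢ·tan θᵢ.
Layer 1: θ = 7.40°; offset = 15.3·tan 7.40° = 1.987 m.
Layer 2: sin θ = 0.599·sin 7.4°/0.421 = 0.1833, θ = 10.56°; offset = 7.6·tan 10.56° = 1.417 m.
Layer 3: sin θ = 0.961·sin 7.4°/0.421 = 0.2940, θ = 17.10°; offset = 13.2·tan 17.10° = 4.060 m.
Layer 4: sin θ = 1.606·sin 7.4°/0.421 = 0.4913, θ = 29.43°; offset = 20.8·tan 29.43° = 11.733 m.
Σ offsets = 19.197 m.

19.2 m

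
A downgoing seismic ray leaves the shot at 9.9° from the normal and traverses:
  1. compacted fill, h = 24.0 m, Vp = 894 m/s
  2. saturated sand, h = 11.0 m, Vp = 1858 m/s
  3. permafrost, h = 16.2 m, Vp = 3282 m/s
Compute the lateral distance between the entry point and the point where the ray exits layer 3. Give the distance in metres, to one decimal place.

Apply Snell's law at each interface; in layer i the horizontal offset is hᵢ·tan θᵢ.
Layer 1: θ = 9.90°; offset = 24.0·tan 9.90° = 4.189 m.
Layer 2: sin θ = 1858·sin 9.9°/894 = 0.3573, θ = 20.94°; offset = 11.0·tan 20.94° = 4.208 m.
Layer 3: sin θ = 3282·sin 9.9°/894 = 0.6312, θ = 39.14°; offset = 16.2·tan 39.14° = 13.183 m.
Total horizontal offset = 21.580 m.

21.6 m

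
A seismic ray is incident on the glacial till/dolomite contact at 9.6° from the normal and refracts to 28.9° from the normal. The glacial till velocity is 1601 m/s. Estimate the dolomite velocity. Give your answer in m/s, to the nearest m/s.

4640 m/s

Snell's law: sin 9.6°/V₁ = sin 28.9°/V₂.
V₂ = V₁·sin 28.9°/sin 9.6° = 1601 × 2.8979 = 4639.57 m/s.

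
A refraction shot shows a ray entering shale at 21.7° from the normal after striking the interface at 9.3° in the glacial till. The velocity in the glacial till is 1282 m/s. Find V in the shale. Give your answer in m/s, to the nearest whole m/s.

Snell's law: sin 9.3°/V₁ = sin 21.7°/V₂.
V₂ = V₁·sin 21.7°/sin 9.3° = 1282 × 2.2880 = 2933.19 m/s.

2933 m/s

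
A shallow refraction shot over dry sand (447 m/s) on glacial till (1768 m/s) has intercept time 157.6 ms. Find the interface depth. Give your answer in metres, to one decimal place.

36.4 m

h = tᵢ·V₁·V₂ / (2·√(V₂²−V₁²)).
√(V₂²−V₁²) = √(1768² − 447²) = 1710.6 m/s.
h = 0.1576 s × 447 × 1768 / (2 × 1710.6) = 36.41 m.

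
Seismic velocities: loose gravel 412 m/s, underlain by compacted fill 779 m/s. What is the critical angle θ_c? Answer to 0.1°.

31.9°

Critical incidence: sin θ_c = V₁/V₂ = 412/779 = 0.5289.
θ_c = arcsin 0.5289 = 31.93°.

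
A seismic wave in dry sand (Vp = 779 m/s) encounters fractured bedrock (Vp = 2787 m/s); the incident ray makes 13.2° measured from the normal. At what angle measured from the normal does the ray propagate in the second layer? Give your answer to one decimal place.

54.8°

Snell's law: sin θ₂ = (V₂/V₁)·sin θ₁ = (2787/779)·sin 13.2° = 0.8170.
θ₂ = arcsin 0.8170 = 54.78° from the normal.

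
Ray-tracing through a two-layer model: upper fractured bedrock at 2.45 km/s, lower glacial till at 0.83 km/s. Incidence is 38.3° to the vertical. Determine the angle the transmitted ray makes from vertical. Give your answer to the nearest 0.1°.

12.1°

Snell's law: sin θ₂ = (V₂/V₁)·sin θ₁ = (0.83/2.45)·sin 38.3° = 0.2100.
θ₂ = sin⁻¹(0.2100) = 12.12° (from vertical).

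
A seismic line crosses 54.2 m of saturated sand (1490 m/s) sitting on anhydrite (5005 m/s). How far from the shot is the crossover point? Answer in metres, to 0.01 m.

θ_c = arcsin(1490/5005) = 17.32°, so cos θ_c = 0.9547 and tᵢ = 2h cos θ_c/V₁ = 0.0695 s.
At crossover x/V₁ = x/V₂ + tᵢ ⇒ x = tᵢ/(1/V₁ − 1/V₂) = 0.06945/(6.7114e-04 − 1.9980e-04) = 147.35 m.

147.35 m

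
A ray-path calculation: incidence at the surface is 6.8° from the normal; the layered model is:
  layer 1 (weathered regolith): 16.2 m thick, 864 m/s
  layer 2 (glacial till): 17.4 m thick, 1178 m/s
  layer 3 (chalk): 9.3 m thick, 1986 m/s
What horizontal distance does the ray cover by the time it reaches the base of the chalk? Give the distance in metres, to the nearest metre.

7 m

Ray parameter p = sin 6.8° / 864 m/s = 1.3704e-04 s/m.
Layer 1: θ = 6.80°; offset = 16.2·tan 6.80° = 1.932 m.
Layer 2: sin θ = p·1178 = 0.1614 → θ = 9.29°; offset = 17.4·tan 9.29° = 2.846 m.
Layer 3: sin θ = p·1986 = 0.2722 → θ = 15.79°; offset = 9.3·tan 15.79° = 2.630 m.
Σ offsets = 7.408 m.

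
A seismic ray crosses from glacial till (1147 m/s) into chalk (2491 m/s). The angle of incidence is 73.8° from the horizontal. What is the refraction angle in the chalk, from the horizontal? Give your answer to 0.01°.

52.71°

Angle from the normal: 90° − 73.8° = 16.2°.
Snell's law: sin θ₂ = (V₂/V₁)·sin θ₁ = (2491/1147)·sin 16.2° = 0.6059.
θ₂ = arcsin 0.6059 = 37.29° from the normal.
From the interface: 90° − 37.29° = 52.71°.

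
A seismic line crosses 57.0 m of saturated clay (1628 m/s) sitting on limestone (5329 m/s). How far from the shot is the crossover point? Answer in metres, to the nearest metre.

156 m

θ_c = arcsin(1628/5329) = 17.79°, so cos θ_c = 0.9522 and tᵢ = 2h cos θ_c/V₁ = 0.0667 s.
At crossover x/V₁ = x/V₂ + tᵢ ⇒ x = tᵢ/(1/V₁ − 1/V₂) = 0.06668/(6.1425e-04 − 1.8765e-04) = 156.30 m.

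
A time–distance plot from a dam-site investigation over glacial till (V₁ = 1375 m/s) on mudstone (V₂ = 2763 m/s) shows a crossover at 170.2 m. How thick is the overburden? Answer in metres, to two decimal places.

x_cross = 2h·√((V₂+V₁)/(V₂−V₁)) → h = x_cross / (2·√((V₂+V₁)/(V₂−V₁))).
√((V₂+V₁)/(V₂−V₁)) = √((2763+1375)/(2763−1375)) = 1.7266.
h = 170.2 / (2·1.7266) = 49.29 m.

49.29 m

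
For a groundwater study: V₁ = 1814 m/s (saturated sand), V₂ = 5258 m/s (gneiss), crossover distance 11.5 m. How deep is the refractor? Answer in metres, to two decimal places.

4.01 m

x_cross = 2h·√((V₂+V₁)/(V₂−V₁)) → h = x_cross / (2·√((V₂+V₁)/(V₂−V₁))).
√((V₂+V₁)/(V₂−V₁)) = √((5258+1814)/(5258−1814)) = 1.4330.
h = 11.5 / (2·1.4330) = 4.01 m.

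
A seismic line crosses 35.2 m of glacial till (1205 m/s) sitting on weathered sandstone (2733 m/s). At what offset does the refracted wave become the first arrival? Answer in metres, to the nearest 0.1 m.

x_cross = 2h·√((V₂+V₁)/(V₂−V₁)).
(V₂+V₁)/(V₂−V₁) = (2733+1205)/(2733−1205) = 2.5772; √ = 1.6054.
x_cross = 2·35.2·1.6054 = 113.02 m.

113.0 m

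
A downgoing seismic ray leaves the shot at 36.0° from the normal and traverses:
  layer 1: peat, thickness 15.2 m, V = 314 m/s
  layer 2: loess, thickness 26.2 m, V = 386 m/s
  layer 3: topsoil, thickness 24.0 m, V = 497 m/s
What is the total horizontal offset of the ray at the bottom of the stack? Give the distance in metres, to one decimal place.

Apply Snell's law at each interface; in layer i the horizontal offset is hᵢ·tan θᵢ.
Layer 1: θ = 36.00°; offset = 15.2·tan 36.00° = 11.043 m.
Layer 2: sin θ = 386·sin 36.0°/314 = 0.7226, θ = 46.27°; offset = 26.2·tan 46.27° = 27.385 m.
Layer 3: sin θ = 497·sin 36.0°/314 = 0.9303, θ = 68.49°; offset = 24.0·tan 68.49° = 60.894 m.
Total horizontal offset = 99.322 m.

99.3 m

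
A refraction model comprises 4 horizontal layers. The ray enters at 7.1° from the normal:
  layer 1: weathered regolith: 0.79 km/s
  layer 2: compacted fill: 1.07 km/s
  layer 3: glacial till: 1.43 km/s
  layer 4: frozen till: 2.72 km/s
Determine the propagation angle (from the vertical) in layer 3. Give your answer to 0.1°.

Snell's law across each interface conserves sin θ / V, so sin θ_3 = V_3·sin θ₁/V₁.
sin θ_3 = 1.43 × sin 7.1° / 0.79 = 0.2237.
θ_3 = arcsin 0.2237 = 12.93°.

12.9°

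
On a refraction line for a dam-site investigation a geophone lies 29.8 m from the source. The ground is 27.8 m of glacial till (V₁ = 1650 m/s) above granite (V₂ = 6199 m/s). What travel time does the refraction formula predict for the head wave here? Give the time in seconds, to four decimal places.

0.0373 s

t = x/V₂ + 2h·√(V₂²−V₁²)/(V₁V₂).
√(V₂²−V₁²) = √(6199²−1650²) = 5975.4 m/s; delay term = 2·27.8·5975.4/(1650·6199) = 0.03248 s.
t = 29.8/6199 + 0.03248 = 0.03729 s.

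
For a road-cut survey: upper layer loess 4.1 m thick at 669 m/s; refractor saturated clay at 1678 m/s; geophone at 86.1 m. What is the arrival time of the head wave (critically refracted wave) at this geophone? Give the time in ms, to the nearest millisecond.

63 ms

t = x/V₂ + 2h·√(V₂²−V₁²)/(V₁V₂).
√(V₂²−V₁²) = √(1678²−669²) = 1538.9 m/s; delay term = 2·4.1·1538.9/(669·1678) = 0.01124 s.
t = 86.1/1678 + 0.01124 = 0.06255 s.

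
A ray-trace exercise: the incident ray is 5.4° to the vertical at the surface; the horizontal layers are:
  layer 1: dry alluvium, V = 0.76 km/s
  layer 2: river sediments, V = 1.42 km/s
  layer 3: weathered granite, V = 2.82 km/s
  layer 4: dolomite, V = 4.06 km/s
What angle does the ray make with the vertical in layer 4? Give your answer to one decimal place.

30.2°

Snell's law across each interface conserves sin θ / V, so sin θ_4 = V_4·sin θ₁/V₁.
sin θ_4 = 4.06 × sin 5.4° / 0.76 = 0.5027.
θ_4 = arcsin 0.5027 = 30.18°.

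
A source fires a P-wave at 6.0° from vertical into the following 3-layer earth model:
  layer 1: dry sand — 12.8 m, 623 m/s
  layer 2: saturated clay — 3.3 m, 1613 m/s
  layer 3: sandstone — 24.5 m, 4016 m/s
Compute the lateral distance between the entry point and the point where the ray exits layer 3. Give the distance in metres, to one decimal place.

Apply Snell's law at each interface; in layer i the horizontal offset is hᵢ·tan θᵢ.
Layer 1: θ = 6.00°; offset = 12.8·tan 6.00° = 1.345 m.
Layer 2: sin θ = 1613·sin 6.0°/623 = 0.2706, θ = 15.70°; offset = 3.3·tan 15.70° = 0.928 m.
Layer 3: sin θ = 4016·sin 6.0°/623 = 0.6738, θ = 42.36°; offset = 24.5·tan 42.36° = 22.342 m.
Total horizontal offset = 24.615 m.

24.6 m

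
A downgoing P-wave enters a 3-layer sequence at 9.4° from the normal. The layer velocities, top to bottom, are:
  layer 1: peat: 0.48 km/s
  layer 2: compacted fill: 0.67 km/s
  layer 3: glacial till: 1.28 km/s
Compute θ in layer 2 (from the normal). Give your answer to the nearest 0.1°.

13.2°

Ray parameter p = sin 9.4° / 0.48 = 3.4026e-01 s/km.
sin θ_2 = p·V_2 = 3.4026e-01 × 0.67 = 0.2280.
θ_2 = arcsin 0.2280 = 13.18°.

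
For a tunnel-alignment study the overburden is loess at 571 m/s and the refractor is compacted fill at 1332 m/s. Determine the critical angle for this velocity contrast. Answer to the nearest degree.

Critical incidence: sin θ_c = V₁/V₂ = 571/1332 = 0.4287.
θ_c = arcsin 0.4287 = 25.38°.

25°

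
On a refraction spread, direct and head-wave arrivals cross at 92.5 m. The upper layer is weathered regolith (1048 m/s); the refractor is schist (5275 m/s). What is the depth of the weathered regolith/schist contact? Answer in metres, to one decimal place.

x_cross = 2h·√((V₂+V₁)/(V₂−V₁)) → h = x_cross / (2·√((V₂+V₁)/(V₂−V₁))).
√((V₂+V₁)/(V₂−V₁)) = √((5275+1048)/(5275−1048)) = 1.2231.
h = 92.5 / (2·1.2231) = 37.82 m.

37.8 m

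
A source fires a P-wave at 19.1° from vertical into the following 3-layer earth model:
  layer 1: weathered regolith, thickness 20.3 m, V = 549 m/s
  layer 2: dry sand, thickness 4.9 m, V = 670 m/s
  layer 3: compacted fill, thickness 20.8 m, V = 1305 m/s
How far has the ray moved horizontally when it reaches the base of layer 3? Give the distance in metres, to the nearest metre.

35 m

Apply Snell's law at each interface; in layer i the horizontal offset is hᵢ·tan θᵢ.
Layer 1: θ = 19.10°; offset = 20.3·tan 19.10° = 7.030 m.
Layer 2: sin θ = 670·sin 19.1°/549 = 0.3993, θ = 23.54°; offset = 4.9·tan 23.54° = 2.134 m.
Layer 3: sin θ = 1305·sin 19.1°/549 = 0.7778, θ = 51.06°; offset = 20.8·tan 51.06° = 25.742 m.
Summing the layer offsets gives 34.905 m.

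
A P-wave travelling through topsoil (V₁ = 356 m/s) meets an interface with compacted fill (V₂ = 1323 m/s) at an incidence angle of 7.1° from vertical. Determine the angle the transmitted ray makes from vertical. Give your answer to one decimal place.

Snell's law: sin θ₂ = (V₂/V₁)·sin θ₁ = (1323/356)·sin 7.1° = 0.4593.
θ₂ = sin⁻¹(0.4593) = 27.34° (from vertical).

27.3°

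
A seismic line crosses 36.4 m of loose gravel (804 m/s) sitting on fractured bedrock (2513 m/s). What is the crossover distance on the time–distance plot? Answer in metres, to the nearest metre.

101 m

x_cross = 2h·√((V₂+V₁)/(V₂−V₁)).
(V₂+V₁)/(V₂−V₁) = (2513+804)/(2513−804) = 1.9409; √ = 1.3932.
x_cross = 2·36.4·1.3932 = 101.42 m.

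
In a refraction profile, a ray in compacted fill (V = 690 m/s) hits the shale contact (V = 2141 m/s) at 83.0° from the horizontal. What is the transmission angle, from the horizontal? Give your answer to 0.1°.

67.8°

Angle from the normal: 90° − 83.0° = 7.0°.
sin θ₁/V₁ = sin θ₂/V₂ ⇒ sin θ₂ = 2141·sin 7.0°/690 = 2141·0.1219/690 = 0.3781.
θ₂ = arcsin 0.3781 = 22.22° from the normal.
From the interface: 90° − 22.22° = 67.78°.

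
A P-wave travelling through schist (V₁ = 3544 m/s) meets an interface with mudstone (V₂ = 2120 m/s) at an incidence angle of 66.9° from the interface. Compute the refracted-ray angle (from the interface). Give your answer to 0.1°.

76.4°

Convert to the normal: θ₁ = 90° − 66.9° = 23.1°.
Snell's law: sin θ₂ = (V₂/V₁)·sin θ₁ = (2120/3544)·sin 23.1° = 0.2347.
θ₂ = arcsin 0.2347 = 13.57° from the normal.
From the interface: 90° − 13.57° = 76.43°.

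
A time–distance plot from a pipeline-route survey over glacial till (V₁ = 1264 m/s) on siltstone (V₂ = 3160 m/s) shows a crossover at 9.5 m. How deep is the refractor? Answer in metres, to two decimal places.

x_cross = 2h·√((V₂+V₁)/(V₂−V₁)) → h = x_cross / (2·√((V₂+V₁)/(V₂−V₁))).
√((V₂+V₁)/(V₂−V₁)) = √((3160+1264)/(3160−1264)) = 1.5275.
h = 9.5 / (2·1.5275) = 3.11 m.

3.11 m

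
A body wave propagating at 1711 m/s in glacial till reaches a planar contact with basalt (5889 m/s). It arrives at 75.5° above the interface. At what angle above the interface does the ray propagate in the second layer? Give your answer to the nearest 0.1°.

Angle from the normal: 90° − 75.5° = 14.5°.
Snell's law: sin θ₂ = (V₂/V₁)·sin θ₁ = (5889/1711)·sin 14.5° = 0.8618.
θ₂ = arcsin 0.8618 = 59.52° from the normal.
From the interface: 90° − 59.52° = 30.48°.

30.5°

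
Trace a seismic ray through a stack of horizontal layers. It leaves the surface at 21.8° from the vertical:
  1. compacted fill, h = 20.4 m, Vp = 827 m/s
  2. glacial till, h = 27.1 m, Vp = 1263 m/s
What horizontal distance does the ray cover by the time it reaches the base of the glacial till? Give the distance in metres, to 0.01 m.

26.82 m

Ray parameter p = sin 21.8° / 827 m/s = 4.4905e-04 s/m.
Layer 1: θ = 21.80°; offset = 20.4·tan 21.80° = 8.1594 m.
Layer 2: sin θ = p·1263 = 0.5672 → θ = 34.55°; offset = 27.1·tan 34.55° = 18.6616 m.
Total horizontal offset = 26.8210 m.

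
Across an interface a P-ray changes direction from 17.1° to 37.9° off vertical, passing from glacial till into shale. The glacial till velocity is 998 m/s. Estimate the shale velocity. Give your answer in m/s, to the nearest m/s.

Snell's law: sin 17.1°/V₁ = sin 37.9°/V₂.
V₂ = V₁·sin 37.9°/sin 17.1° = 998 × 2.0891 = 2084.94 m/s.

2085 m/s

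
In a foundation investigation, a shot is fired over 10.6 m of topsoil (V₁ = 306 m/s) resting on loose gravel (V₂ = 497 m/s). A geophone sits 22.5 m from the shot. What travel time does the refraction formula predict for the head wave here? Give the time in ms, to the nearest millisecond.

100 ms

t = x/V₂ + 2h·√(V₂²−V₁²)/(V₁V₂).
√(V₂²−V₁²) = √(497²−306²) = 391.6 m/s; delay term = 2·10.6·391.6/(306·497) = 0.05459 s.
t = 22.5/497 + 0.05459 = 0.09986 s.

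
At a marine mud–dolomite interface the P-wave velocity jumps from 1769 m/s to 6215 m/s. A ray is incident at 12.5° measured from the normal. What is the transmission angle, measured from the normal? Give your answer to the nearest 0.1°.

49.5°

Snell's law: sin θ₂ = (V₂/V₁)·sin θ₁ = (6215/1769)·sin 12.5° = 0.7604.
θ₂ = sin⁻¹(0.7604) = 49.50° (from vertical).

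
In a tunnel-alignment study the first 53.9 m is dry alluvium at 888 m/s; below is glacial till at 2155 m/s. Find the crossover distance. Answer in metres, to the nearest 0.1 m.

x_cross = 2h·√((V₂+V₁)/(V₂−V₁)).
(V₂+V₁)/(V₂−V₁) = (2155+888)/(2155−888) = 2.4017; √ = 1.5498.
x_cross = 2·53.9·1.5498 = 167.06 m.

167.1 m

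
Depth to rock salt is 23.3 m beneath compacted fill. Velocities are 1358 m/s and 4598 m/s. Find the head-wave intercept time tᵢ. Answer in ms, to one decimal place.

tᵢ = 2h·√(V₂²−V₁²)/(V₁V₂).
√(V₂²−V₁²) = √(4598²−1358²) = 4392.9 m/s.
tᵢ = 2·23.3·4392.9/(1358·4598) = 0.03278 s.

32.8 ms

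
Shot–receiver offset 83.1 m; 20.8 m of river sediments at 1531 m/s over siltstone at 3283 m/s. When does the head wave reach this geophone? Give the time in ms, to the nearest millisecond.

49 ms

θ_c = arcsin(V₁/V₂) = arcsin(1531/3283) = 27.80°, cos θ_c = 0.8846.
Intercept time tᵢ = 2h cos θ_c / V₁ = 2·20.8·0.8846/1531 = 0.02404 s.
t = x/V₂ + tᵢ = 83.1/3283 + 0.02404 = 0.04935 s.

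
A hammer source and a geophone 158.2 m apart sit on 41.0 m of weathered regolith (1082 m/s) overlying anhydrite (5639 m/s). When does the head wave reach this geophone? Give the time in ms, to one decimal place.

102.4 ms

θ_c = arcsin(V₁/V₂) = arcsin(1082/5639) = 11.06°, cos θ_c = 0.9814.
Intercept time tᵢ = 2h cos θ_c / V₁ = 2·41.0·0.9814/1082 = 0.07438 s.
t = x/V₂ + tᵢ = 158.2/5639 + 0.07438 = 0.10243 s.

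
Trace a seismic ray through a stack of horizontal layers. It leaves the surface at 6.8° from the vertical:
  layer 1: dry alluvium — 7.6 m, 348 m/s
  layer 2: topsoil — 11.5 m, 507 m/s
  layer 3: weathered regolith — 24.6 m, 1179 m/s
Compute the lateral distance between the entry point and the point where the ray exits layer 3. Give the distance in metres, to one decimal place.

13.7 m

Ray parameter p = sin 6.8° / 348 m/s = 3.4024e-04 s/m.
Layer 1: θ = 6.80°; offset = 7.6·tan 6.80° = 0.906 m.
Layer 2: sin θ = p·507 = 0.1725 → θ = 9.93°; offset = 11.5·tan 9.93° = 2.014 m.
Layer 3: sin θ = p·1179 = 0.4011 → θ = 23.65°; offset = 24.6·tan 23.65° = 10.773 m.
Total horizontal offset = 13.693 m.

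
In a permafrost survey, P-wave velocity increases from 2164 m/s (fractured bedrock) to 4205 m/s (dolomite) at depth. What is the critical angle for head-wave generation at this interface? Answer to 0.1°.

At critical incidence the refracted ray runs along the interface (θ₂ = 90°), so sin θ_c = V₁/V₂.
θ_c = arcsin(2164/4205) = arcsin 0.5146 = 30.97°.

31.0°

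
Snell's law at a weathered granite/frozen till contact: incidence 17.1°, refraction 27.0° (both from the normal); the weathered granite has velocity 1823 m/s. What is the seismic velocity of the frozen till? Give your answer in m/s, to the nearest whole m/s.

sin 17.1° = 0.2940; sin 27.0° = 0.4540.
V₂ = V₁·(sin θ₂/sin θ₁) = 1823·(0.4540/0.2940) = 2814.66 m/s.

2815 m/s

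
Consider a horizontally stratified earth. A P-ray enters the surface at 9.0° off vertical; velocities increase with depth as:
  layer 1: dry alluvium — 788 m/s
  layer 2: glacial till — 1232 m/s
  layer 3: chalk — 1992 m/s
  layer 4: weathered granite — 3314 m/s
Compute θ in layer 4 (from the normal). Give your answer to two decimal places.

Snell's law across each interface conserves sin θ / V, so sin θ_4 = V_4·sin θ₁/V₁.
sin θ_4 = 3314 × sin 9.0° / 788 = 0.6579.
θ_4 = arcsin 0.6579 = 41.14°.

41.14°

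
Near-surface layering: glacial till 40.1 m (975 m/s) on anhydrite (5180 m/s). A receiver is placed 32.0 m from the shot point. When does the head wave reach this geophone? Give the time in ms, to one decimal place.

θ_c = arcsin(V₁/V₂) = arcsin(975/5180) = 10.85°, cos θ_c = 0.9821.
Intercept time tᵢ = 2h cos θ_c / V₁ = 2·40.1·0.9821/975 = 0.08079 s.
t = x/V₂ + tᵢ = 32.0/5180 + 0.08079 = 0.08696 s.

87.0 ms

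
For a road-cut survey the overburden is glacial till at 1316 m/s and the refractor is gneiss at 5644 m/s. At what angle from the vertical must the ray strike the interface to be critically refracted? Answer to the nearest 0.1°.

13.5°

At critical incidence the refracted ray runs along the interface (θ₂ = 90°), so sin θ_c = V₁/V₂.
θ_c = arcsin(1316/5644) = arcsin 0.2332 = 13.48°.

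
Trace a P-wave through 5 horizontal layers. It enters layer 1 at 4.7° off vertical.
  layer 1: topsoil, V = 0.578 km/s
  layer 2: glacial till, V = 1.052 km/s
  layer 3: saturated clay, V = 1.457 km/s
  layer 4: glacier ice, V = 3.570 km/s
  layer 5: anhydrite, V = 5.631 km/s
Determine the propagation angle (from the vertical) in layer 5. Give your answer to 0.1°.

53.0°

Ray parameter p = sin 4.7° / 0.578 = 1.4176e-01 s/km.
sin θ_5 = p·V_5 = 1.4176e-01 × 5.631 = 0.7983.
θ_5 = arcsin 0.7983 = 52.96°.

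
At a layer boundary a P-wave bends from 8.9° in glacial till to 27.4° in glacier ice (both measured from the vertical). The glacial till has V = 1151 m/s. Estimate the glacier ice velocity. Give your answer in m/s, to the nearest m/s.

Snell's law: sin 8.9°/V₁ = sin 27.4°/V₂.
V₂ = V₁·sin 27.4°/sin 8.9° = 1151 × 2.9746 = 3423.75 m/s.

3424 m/s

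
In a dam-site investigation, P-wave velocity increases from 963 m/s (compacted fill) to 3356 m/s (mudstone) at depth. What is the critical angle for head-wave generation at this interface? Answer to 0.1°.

Critical incidence: sin θ_c = V₁/V₂ = 963/3356 = 0.2869.
θ_c = arcsin 0.2869 = 16.68°.

16.7°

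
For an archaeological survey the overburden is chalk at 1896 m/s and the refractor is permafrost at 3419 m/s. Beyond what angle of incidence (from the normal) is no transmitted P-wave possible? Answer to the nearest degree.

At critical incidence the refracted ray runs along the interface (θ₂ = 90°), so sin θ_c = V₁/V₂.
θ_c = arcsin(1896/3419) = arcsin 0.5545 = 33.68°.

34°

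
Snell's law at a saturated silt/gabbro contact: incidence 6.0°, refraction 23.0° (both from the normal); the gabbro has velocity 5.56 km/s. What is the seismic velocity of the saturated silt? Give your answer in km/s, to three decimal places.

Snell's law: sin 6.0°/V₁ = sin 23.0°/V₂.
V₁ = V₂·sin 6.0°/sin 23.0° = 5.56 × 0.2675 = 1.487 km/s.

1.487 km/s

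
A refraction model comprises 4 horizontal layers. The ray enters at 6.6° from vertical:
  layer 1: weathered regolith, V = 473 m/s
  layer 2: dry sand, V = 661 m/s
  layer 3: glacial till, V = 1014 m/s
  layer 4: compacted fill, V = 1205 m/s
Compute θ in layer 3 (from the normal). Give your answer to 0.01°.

Snell's law across each interface conserves sin θ / V, so sin θ_3 = V_3·sin θ₁/V₁.
sin θ_3 = 1014 × sin 6.6° / 473 = 0.2464.
θ_3 = arcsin 0.2464 = 14.26°.

14.26°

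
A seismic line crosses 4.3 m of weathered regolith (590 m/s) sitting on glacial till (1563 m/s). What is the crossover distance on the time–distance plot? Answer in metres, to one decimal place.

12.8 m

x_cross = 2h·√((V₂+V₁)/(V₂−V₁)).
(V₂+V₁)/(V₂−V₁) = (1563+590)/(1563−590) = 2.2127; √ = 1.4875.
x_cross = 2·4.3·1.4875 = 12.79 m.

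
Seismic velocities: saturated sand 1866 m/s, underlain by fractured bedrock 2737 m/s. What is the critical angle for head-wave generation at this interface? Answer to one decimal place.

Critical incidence: sin θ_c = V₁/V₂ = 1866/2737 = 0.6818.
θ_c = arcsin 0.6818 = 42.98°.

43.0°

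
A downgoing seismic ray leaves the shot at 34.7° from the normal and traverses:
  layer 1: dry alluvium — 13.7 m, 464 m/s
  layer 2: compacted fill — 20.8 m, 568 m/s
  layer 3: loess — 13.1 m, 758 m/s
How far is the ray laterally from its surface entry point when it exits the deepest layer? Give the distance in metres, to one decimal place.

62.8 m

p = sin θ₁/V₁ = sin 34.7°/464 = 1.2269e-03 s/m is conserved through the stack.
Layer 1: θ = 34.70°; offset = 13.7·tan 34.70° = 9.486 m.
Layer 2: sin θ = p·568 = 0.6969 → θ = 44.18°; offset = 20.8·tan 44.18° = 20.211 m.
Layer 3: sin θ = p·758 = 0.9300 → θ = 68.43°; offset = 13.1·tan 68.43° = 33.142 m.
Summing the layer offsets gives 62.839 m.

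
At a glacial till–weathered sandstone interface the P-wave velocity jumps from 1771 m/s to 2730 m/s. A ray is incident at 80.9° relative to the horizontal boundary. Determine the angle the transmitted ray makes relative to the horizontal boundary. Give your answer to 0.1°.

75.9°

Convert to the normal: θ₁ = 90° − 80.9° = 9.1°.
sin θ₁/V₁ = sin θ₂/V₂ ⇒ sin θ₂ = 2730·sin 9.1°/1771 = 2730·0.1582/1771 = 0.2438.
θ₂ = arcsin 0.2438 = 14.11° from the normal.
From the interface: 90° − 14.11° = 75.89°.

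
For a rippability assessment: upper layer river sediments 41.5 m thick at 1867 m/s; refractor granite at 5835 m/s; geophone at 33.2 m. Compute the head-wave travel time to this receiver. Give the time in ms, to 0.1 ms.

θ_c = arcsin(V₁/V₂) = arcsin(1867/5835) = 18.66°, cos θ_c = 0.9474.
Intercept time tᵢ = 2h cos θ_c / V₁ = 2·41.5·0.9474/1867 = 0.04212 s.
t = x/V₂ + tᵢ = 33.2/5835 + 0.04212 = 0.04781 s.

47.8 ms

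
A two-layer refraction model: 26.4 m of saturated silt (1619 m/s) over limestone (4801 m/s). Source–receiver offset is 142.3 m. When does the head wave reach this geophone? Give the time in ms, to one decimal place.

60.3 ms

θ_c = arcsin(V₁/V₂) = arcsin(1619/4801) = 19.71°, cos θ_c = 0.9414.
Intercept time tᵢ = 2h cos θ_c / V₁ = 2·26.4·0.9414/1619 = 0.03070 s.
t = x/V₂ + tᵢ = 142.3/4801 + 0.03070 = 0.06034 s.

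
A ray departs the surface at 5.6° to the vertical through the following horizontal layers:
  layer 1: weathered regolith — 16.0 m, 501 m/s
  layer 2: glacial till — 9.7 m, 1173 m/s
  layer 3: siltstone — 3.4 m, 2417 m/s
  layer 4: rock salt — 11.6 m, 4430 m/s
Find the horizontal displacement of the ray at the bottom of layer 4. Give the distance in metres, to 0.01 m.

25.46 m

p = sin θ₁/V₁ = sin 5.6°/501 = 1.9478e-04 s/m is conserved through the stack.
Layer 1: θ = 5.60°; offset = 16.0·tan 5.60° = 1.5688 m.
Layer 2: sin θ = p·1173 = 0.2285 → θ = 13.21°; offset = 9.7·tan 13.21° = 2.2764 m.
Layer 3: sin θ = p·2417 = 0.4708 → θ = 28.08°; offset = 3.4·tan 28.08° = 1.8143 m.
Layer 4: sin θ = p·4430 = 0.8629 → θ = 59.64°; offset = 11.6·tan 59.64° = 19.8027 m.
Total horizontal offset = 25.4621 m.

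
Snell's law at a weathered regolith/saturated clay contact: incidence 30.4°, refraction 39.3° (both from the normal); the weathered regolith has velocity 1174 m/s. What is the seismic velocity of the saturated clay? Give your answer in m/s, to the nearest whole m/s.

1469 m/s

Snell's law: sin 30.4°/V₁ = sin 39.3°/V₂.
V₂ = V₁·sin 39.3°/sin 30.4° = 1174 × 1.2517 = 1469.45 m/s.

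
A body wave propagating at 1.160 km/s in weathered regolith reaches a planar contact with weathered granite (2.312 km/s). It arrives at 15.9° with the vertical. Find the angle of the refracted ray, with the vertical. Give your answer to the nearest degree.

33°

sin θ₁/V₁ = sin θ₂/V₂ ⇒ sin θ₂ = 2.312·sin 15.9°/1.160 = 2.312·0.2740/1.160 = 0.5460.
θ₂ = sin⁻¹(0.5460) = 33.10° (from vertical).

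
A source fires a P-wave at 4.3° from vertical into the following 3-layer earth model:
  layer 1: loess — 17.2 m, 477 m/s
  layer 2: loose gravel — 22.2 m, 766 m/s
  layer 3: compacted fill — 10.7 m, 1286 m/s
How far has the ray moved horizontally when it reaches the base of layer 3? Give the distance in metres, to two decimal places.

Ray parameter p = sin 4.3° / 477 m/s = 1.5719e-04 s/m.
Layer 1: θ = 4.30°; offset = 17.2·tan 4.30° = 1.2933 m.
Layer 2: sin θ = p·766 = 0.1204 → θ = 6.92°; offset = 22.2·tan 6.92° = 2.6926 m.
Layer 3: sin θ = p·1286 = 0.2021 → θ = 11.66°; offset = 10.7·tan 11.66° = 2.2085 m.
Summing the layer offsets gives 6.1944 m.

6.19 m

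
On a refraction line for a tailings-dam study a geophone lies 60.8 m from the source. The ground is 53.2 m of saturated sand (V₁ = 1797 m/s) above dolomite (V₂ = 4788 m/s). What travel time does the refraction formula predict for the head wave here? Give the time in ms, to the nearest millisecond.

68 ms

θ_c = arcsin(V₁/V₂) = arcsin(1797/4788) = 22.04°, cos θ_c = 0.9269.
Intercept time tᵢ = 2h cos θ_c / V₁ = 2·53.2·0.9269/1797 = 0.05488 s.
t = x/V₂ + tᵢ = 60.8/4788 + 0.05488 = 0.06758 s.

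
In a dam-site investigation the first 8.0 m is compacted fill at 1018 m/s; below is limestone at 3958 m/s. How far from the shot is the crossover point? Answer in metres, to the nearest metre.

21 m

θ_c = arcsin(1018/3958) = 14.90°, so cos θ_c = 0.9664 and tᵢ = 2h cos θ_c/V₁ = 0.0152 s.
At crossover x/V₁ = x/V₂ + tᵢ ⇒ x = tᵢ/(1/V₁ − 1/V₂) = 0.01519/(9.8232e-04 − 2.5265e-04) = 20.82 m.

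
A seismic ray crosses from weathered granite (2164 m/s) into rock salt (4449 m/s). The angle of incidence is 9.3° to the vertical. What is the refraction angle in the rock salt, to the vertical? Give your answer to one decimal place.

Snell's law: sin θ₂ = (V₂/V₁)·sin θ₁ = (4449/2164)·sin 9.3° = 0.3322.
θ₂ = sin⁻¹(0.3322) = 19.41° (from vertical).

19.4°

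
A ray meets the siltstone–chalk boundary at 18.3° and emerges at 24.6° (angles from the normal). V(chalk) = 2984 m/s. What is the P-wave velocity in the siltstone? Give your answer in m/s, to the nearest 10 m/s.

2250 m/s

Snell's law: sin 18.3°/V₁ = sin 24.6°/V₂.
V₁ = V₂·sin 18.3°/sin 24.6° = 2984 × 0.7543 = 2250.77 m/s.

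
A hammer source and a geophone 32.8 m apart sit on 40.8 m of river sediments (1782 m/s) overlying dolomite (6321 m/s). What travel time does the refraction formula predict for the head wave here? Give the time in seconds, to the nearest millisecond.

0.049 s

θ_c = arcsin(V₁/V₂) = arcsin(1782/6321) = 16.37°, cos θ_c = 0.9594.
Intercept time tᵢ = 2h cos θ_c / V₁ = 2·40.8·0.9594/1782 = 0.04393 s.
t = x/V₂ + tᵢ = 32.8/6321 + 0.04393 = 0.04912 s.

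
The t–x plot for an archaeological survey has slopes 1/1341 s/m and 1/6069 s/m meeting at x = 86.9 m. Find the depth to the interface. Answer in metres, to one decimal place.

34.7 m

x_cross = 2h·√((V₂+V₁)/(V₂−V₁)) → h = x_cross / (2·√((V₂+V₁)/(V₂−V₁))).
√((V₂+V₁)/(V₂−V₁)) = √((6069+1341)/(6069−1341)) = 1.2519.
h = 86.9 / (2·1.2519) = 34.71 m.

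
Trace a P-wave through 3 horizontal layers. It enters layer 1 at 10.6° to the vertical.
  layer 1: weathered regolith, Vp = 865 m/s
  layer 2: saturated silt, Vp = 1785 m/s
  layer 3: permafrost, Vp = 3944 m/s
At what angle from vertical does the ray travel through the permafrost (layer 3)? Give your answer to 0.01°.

57.01°

Snell's law across each interface conserves sin θ / V, so sin θ_3 = V_3·sin θ₁/V₁.
sin θ_3 = 3944 × sin 10.6° / 865 = 0.8387.
θ_3 = arcsin 0.8387 = 57.01°.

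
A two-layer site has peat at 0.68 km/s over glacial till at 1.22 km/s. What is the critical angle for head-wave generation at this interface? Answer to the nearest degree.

34°

Critical incidence: sin θ_c = V₁/V₂ = 0.68/1.22 = 0.5574.
θ_c = arcsin 0.5574 = 33.87°.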